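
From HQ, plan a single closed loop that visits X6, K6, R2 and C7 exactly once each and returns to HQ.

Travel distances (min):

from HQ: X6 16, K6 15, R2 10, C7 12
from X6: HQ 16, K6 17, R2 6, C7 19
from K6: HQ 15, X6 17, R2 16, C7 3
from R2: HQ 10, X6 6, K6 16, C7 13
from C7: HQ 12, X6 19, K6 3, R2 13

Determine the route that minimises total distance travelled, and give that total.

Shortest round trip = 48 min.

There are 12 distinct closed tours to check (reversals are equivalent).
HQ → X6 → K6 → R2 → C7 → HQ: 16+17+16+13+12 = 74
HQ → X6 → K6 → C7 → R2 → HQ: 16+17+3+13+10 = 59
HQ → X6 → R2 → K6 → C7 → HQ: 16+6+16+3+12 = 53
HQ → X6 → R2 → C7 → K6 → HQ: 16+6+13+3+15 = 53
HQ → X6 → C7 → K6 → R2 → HQ: 16+19+3+16+10 = 64
HQ → X6 → C7 → R2 → K6 → HQ: 16+19+13+16+15 = 79
HQ → K6 → X6 → R2 → C7 → HQ: 15+17+6+13+12 = 63
HQ → K6 → X6 → C7 → R2 → HQ: 15+17+19+13+10 = 74
HQ → K6 → R2 → X6 → C7 → HQ: 15+16+6+19+12 = 68
HQ → K6 → C7 → X6 → R2 → HQ: 15+3+19+6+10 = 53
HQ → R2 → X6 → K6 → C7 → HQ: 10+6+17+3+12 = 48
HQ → R2 → K6 → X6 → C7 → HQ: 10+16+17+19+12 = 74
The minimum is 48.
One optimal route: HQ → R2 → X6 → K6 → C7 → HQ (or its reverse).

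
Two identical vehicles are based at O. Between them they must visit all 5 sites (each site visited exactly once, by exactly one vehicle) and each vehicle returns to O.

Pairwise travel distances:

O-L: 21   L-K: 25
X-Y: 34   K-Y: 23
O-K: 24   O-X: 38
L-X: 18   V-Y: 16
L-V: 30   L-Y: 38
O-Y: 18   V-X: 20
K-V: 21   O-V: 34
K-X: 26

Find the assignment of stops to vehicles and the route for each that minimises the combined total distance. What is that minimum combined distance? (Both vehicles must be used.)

140 — the smallest possible combined total.

Check every non-empty split of the stops between the two vehicles; for each half take its own optimal tour:
  {L} + {K, V, X, Y}: 42 + 104 = 146
  {K} + {L, V, X, Y}: 48 + 93 = 141
  {L, K} + {V, X, Y}: 70 + 92 = 162
  {V} + {L, K, X, Y}: 68 + 106 = 174
  {L, V} + {K, X, Y}: 85 + 102 = 187
  {K, V} + {L, X, Y}: 79 + 91 = 170
  … (15 splits in total)
  {L, K, V, X} + {Y}: 104 + 36 = 140  ← best
Best: vehicle 1 O → L → X → V → K → O = 104; vehicle 2 O → Y → O = 36; combined 140.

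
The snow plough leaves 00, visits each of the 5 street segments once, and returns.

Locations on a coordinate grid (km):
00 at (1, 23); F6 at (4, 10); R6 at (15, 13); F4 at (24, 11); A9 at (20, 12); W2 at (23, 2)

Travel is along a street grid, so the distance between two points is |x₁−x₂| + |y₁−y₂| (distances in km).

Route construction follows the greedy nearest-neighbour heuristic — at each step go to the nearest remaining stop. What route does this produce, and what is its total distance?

Nearest-neighbour total = 94 km; route 00 → F6 → R6 → A9 → F4 → W2 → 00.

At 00 the remaining stops are F6 16, R6 24, A9 30, F4 35, W2 43; go to F6.
At F6 the remaining stops are R6 14, A9 18, F4 21, W2 27; go to R6.
At R6 the remaining stops are A9 6, F4 11, W2 19; go to A9.
At A9 the remaining stops are F4 5, W2 13; go to F4.
At F4 the remaining stops are W2 10; go to W2.
Return W2→00: 43.
Total = 16 + 14 + 6 + 5 + 10 + 43 = 94.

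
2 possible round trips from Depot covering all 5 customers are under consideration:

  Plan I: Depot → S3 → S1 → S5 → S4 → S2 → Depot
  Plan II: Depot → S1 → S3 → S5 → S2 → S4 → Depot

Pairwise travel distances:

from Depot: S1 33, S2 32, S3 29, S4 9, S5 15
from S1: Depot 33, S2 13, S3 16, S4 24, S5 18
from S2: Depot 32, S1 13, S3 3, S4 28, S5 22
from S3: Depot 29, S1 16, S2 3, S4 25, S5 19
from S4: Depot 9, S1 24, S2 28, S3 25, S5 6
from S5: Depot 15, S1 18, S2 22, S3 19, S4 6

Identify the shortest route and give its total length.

Plan I: 29 + 16 + 18 + 6 + 28 + 32 = 129
Plan II: 33 + 16 + 19 + 22 + 28 + 9 = 127

Shortest is Plan II, total 127.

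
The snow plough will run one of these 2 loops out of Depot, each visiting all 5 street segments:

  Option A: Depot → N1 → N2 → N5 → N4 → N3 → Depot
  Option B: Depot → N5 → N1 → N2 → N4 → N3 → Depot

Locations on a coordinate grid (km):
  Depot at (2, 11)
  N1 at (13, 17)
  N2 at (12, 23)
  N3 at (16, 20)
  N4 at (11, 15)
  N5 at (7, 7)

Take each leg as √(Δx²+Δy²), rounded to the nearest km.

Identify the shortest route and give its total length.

Option A: 13 + 6 + 17 + 9 + 7 + 17 = 69
Option B: 6 + 12 + 6 + 8 + 7 + 17 = 56

56 km — Option B is the shortest.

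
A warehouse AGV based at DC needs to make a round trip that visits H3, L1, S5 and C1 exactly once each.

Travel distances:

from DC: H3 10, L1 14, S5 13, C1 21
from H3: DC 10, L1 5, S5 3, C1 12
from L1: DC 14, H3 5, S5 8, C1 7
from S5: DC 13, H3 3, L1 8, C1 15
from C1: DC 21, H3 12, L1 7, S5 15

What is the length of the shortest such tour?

Shortest round trip = 49.

DC - H3 - L1 - S5 - C1 - DC: 10+5+8+15+21 = 59
DC - H3 - L1 - C1 - S5 - DC: 10+5+7+15+13 = 50
DC - H3 - S5 - L1 - C1 - DC: 10+3+8+7+21 = 49
DC - H3 - S5 - C1 - L1 - DC: 10+3+15+7+14 = 49
DC - H3 - C1 - L1 - S5 - DC: 10+12+7+8+13 = 50
DC - H3 - C1 - S5 - L1 - DC: 10+12+15+8+14 = 59
DC - L1 - H3 - S5 - C1 - DC: 14+5+3+15+21 = 58
DC - L1 - H3 - C1 - S5 - DC: 14+5+12+15+13 = 59
DC - L1 - S5 - H3 - C1 - DC: 14+8+3+12+21 = 58
DC - L1 - C1 - H3 - S5 - DC: 14+7+12+3+13 = 49
DC - S5 - H3 - L1 - C1 - DC: 13+3+5+7+21 = 49
DC - S5 - L1 - H3 - C1 - DC: 13+8+5+12+21 = 59
The minimum is 49.
One optimal route: DC → H3 → S5 → L1 → C1 → DC (or its reverse).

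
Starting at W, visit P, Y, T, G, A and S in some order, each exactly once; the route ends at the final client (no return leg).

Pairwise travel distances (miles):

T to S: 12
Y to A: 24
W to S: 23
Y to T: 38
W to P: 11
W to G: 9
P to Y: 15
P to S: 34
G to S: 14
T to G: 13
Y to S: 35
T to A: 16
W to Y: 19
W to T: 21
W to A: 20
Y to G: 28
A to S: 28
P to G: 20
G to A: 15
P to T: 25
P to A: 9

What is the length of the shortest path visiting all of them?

Shortest open route: 75 miles.

There are 6! = 720 possible orderings.
W → P → Y → T → G → A → S: 11+15+38+13+15+28 = 120
W → P → Y → T → G → S → A: 11+15+38+13+14+28 = 119
W → P → Y → T → A → G → S: 11+15+38+16+15+14 = 109
W → P → Y → T → A → S → G: 11+15+38+16+28+14 = 122
W → P → Y → T → S → G → A: 11+15+38+12+14+15 = 105
W → P → Y → T → S → A → G: 11+15+38+12+28+15 = 119
W → P → Y → G → T → A → S: 11+15+28+13+16+28 = 111
W → P → Y → G → T → S → A: 11+15+28+13+12+28 = 107
… (712 more)
W → G → S → T → A → P → Y: 9+14+12+16+9+15 = 75  ← best
The minimum is 75.
One shortest path: W → G → S → T → A → P → Y.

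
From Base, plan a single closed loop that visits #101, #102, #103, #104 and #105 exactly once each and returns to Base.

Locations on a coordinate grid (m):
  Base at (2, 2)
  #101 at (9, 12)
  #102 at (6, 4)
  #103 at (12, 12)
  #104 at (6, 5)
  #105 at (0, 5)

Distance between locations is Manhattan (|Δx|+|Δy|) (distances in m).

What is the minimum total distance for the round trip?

Shortest round trip = 44 m.

There are 60 distinct closed tours to check (reversals are equivalent).
Base→#101→#102→#103→#104→#105→Base: 17+11+14+13+6+5 = 66
Base→#101→#102→#103→#105→#104→Base: 17+11+14+19+6+7 = 74
Base→#101→#102→#104→#103→#105→Base: 17+11+1+13+19+5 = 66
Base→#101→#102→#104→#105→#103→Base: 17+11+1+6+19+20 = 74
Base→#101→#102→#105→#103→#104→Base: 17+11+7+19+13+7 = 74
Base→#101→#102→#105→#104→#103→Base: 17+11+7+6+13+20 = 74
Base→#101→#103→#102→#104→#105→Base: 17+3+14+1+6+5 = 46
Base→#101→#103→#102→#105→#104→Base: 17+3+14+7+6+7 = 54
Base→#101→#103→#104→#102→#105→Base: 17+3+13+1+7+5 = 46
Base→#101→#103→#104→#105→#102→Base: 17+3+13+6+7+6 = 52
Base→#101→#103→#105→#102→#104→Base: 17+3+19+7+1+7 = 54
Base→#101→#103→#105→#104→#102→Base: 17+3+19+6+1+6 = 52
Base→#101→#104→#102→#103→#105→Base: 17+10+1+14+19+5 = 66
Base→#101→#104→#102→#105→#103→Base: 17+10+1+7+19+20 = 74
… (46 more)
Base→#102→#101→#103→#104→#105→Base: 6+11+3+13+6+5 = 44  ← best
The minimum is 44.
One optimal route: Base → #102 → #101 → #103 → #104 → #105 → Base (or its reverse).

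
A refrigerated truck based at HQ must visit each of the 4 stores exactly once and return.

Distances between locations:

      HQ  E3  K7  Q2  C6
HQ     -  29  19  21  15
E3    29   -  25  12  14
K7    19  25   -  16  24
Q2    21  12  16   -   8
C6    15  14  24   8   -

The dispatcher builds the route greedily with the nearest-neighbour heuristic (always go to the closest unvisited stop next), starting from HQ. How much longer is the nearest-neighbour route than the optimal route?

From HQ: C6=15, K7=19, Q2=21, E3=29 → choose C6 (15).
From C6: Q2=8, E3=14, K7=24 → choose Q2 (8).
From Q2: E3=12, K7=16 → choose E3 (12).
From E3: K7=25 → choose K7 (25).
NN route HQ → C6 → Q2 → E3 → K7 → HQ costs 79.
Optimal: HQ → K7 → Q2 → E3 → C6 → HQ costs 76 (by enumerating all 12 distinct tours).
Excess = 79 − 76 = 3.

3 longer than the optimal tour.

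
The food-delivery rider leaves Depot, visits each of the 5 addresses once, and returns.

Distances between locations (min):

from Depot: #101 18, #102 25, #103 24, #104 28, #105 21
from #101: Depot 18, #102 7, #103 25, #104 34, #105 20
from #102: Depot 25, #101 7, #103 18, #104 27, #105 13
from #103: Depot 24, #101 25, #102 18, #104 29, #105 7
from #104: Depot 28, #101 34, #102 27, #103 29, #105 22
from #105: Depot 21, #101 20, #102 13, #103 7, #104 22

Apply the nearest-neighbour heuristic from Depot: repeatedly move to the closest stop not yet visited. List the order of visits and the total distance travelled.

Nearest-neighbour total = 102 min; route Depot → #101 → #102 → #105 → #103 → #104 → Depot.

From Depot: distances to unvisited — #101=18, #105=21, #103=24, #102=25, #104=28. Nearest is #101 (18).
From #101: distances to unvisited — #102=7, #105=20, #103=25, #104=34. Nearest is #102 (7).
From #102: distances to unvisited — #105=13, #103=18, #104=27. Nearest is #105 (13).
From #105: distances to unvisited — #103=7, #104=22. Nearest is #103 (7).
From #103: distances to unvisited — #104=29. Nearest is #104 (29).
Return #104→Depot: 28.
Total = 18 + 7 + 13 + 7 + 29 + 28 = 102.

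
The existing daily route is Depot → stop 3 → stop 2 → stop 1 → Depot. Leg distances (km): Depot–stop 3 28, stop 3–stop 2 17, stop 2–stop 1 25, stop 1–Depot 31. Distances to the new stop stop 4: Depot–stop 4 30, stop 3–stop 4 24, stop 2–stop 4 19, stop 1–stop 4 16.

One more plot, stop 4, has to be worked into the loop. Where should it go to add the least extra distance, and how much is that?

Insertion cost between consecutive stops i–j is d(i,stop 4) + d(stop 4,j) − d(i,j):
  between Depot and stop 3: 30 + 24 − 28 = 26
  between stop 3 and stop 2: 24 + 19 − 17 = 26
  between stop 2 and stop 1: 19 + 16 − 25 = 10
  between stop 1 and Depot: 16 + 30 − 31 = 15
Cheapest insertion is between stop 2 and stop 1, adding 10.
New total = 101 + 10 = 111.

Minimum extra distance: 10 km, inserting stop 4 between stop 2 and stop 1.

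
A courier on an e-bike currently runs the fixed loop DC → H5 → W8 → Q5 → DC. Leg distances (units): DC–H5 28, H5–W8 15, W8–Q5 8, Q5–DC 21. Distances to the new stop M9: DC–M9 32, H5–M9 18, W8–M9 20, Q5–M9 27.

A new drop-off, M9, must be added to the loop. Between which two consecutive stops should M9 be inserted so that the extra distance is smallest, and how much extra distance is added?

Minimum extra distance: 22, inserting M9 between DC and H5.

Insertion cost between consecutive stops i–j is d(i,M9) + d(M9,j) − d(i,j):
  between DC and H5: 32 + 18 − 28 = 22
  between H5 and W8: 18 + 20 − 15 = 23
  between W8 and Q5: 20 + 27 − 8 = 39
  between Q5 and DC: 27 + 32 − 21 = 38
Cheapest insertion is between DC and H5, adding 22.
New total = 72 + 22 = 94.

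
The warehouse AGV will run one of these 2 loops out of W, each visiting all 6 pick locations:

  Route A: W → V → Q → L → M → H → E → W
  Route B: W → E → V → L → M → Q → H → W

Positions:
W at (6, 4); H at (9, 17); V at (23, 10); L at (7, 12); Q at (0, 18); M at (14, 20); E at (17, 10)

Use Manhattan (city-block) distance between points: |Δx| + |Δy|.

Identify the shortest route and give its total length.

98 — Route B is the shortest.

Route A: 23 + 31 + 13 + 15 + 8 + 15 + 17 = 122
Route B: 17 + 6 + 18 + 15 + 16 + 10 + 16 = 98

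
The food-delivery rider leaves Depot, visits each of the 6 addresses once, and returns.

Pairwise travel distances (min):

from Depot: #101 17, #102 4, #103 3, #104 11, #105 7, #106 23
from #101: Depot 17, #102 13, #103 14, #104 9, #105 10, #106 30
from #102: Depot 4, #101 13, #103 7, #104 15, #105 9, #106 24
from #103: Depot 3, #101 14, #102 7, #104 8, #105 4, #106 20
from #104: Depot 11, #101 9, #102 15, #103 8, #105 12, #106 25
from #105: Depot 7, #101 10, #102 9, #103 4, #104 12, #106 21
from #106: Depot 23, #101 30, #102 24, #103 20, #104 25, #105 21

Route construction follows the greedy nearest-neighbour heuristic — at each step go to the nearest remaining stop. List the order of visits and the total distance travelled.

Nearest-neighbour total = 86 min; route Depot → #103 → #105 → #102 → #101 → #104 → #106 → Depot.

From Depot: distances to unvisited — #103=3, #102=4, #105=7, #104=11, #101=17, #106=23. Nearest is #103 (3).
From #103: distances to unvisited — #105=4, #102=7, #104=8, #101=14, #106=20. Nearest is #105 (4).
From #105: distances to unvisited — #102=9, #101=10, #104=12, #106=21. Nearest is #102 (9).
From #102: distances to unvisited — #101=13, #104=15, #106=24. Nearest is #101 (13).
From #101: distances to unvisited — #104=9, #106=30. Nearest is #104 (9).
From #104: distances to unvisited — #106=25. Nearest is #106 (25).
Return #106→Depot: 23.
Total = 3 + 4 + 9 + 13 + 9 + 25 + 23 = 86.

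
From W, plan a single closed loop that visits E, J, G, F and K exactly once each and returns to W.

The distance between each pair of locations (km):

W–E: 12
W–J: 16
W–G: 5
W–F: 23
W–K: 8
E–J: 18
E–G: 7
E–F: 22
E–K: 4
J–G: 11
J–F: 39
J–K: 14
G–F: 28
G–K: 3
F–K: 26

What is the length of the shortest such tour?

Minimum total distance: 79 km.

With 5 stops there are 5!/2 = 60 distinct round trips (a route and its reverse cost the same).
W - E - J - G - F - K - W: 12+18+11+28+26+8 = 103
W - E - J - G - K - F - W: 12+18+11+3+26+23 = 93
W - E - J - F - G - K - W: 12+18+39+28+3+8 = 108
W - E - J - F - K - G - W: 12+18+39+26+3+5 = 103
W - E - J - K - G - F - W: 12+18+14+3+28+23 = 98
W - E - J - K - F - G - W: 12+18+14+26+28+5 = 103
W - E - G - J - F - K - W: 12+7+11+39+26+8 = 103
W - E - G - J - K - F - W: 12+7+11+14+26+23 = 93
W - E - G - F - J - K - W: 12+7+28+39+14+8 = 108
W - E - G - F - K - J - W: 12+7+28+26+14+16 = 103
W - E - G - K - J - F - W: 12+7+3+14+39+23 = 98
W - E - G - K - F - J - W: 12+7+3+26+39+16 = 103
W - E - F - J - G - K - W: 12+22+39+11+3+8 = 95
W - E - F - J - K - G - W: 12+22+39+14+3+5 = 95
… (46 more)
W - J - G - K - E - F - W: 16+11+3+4+22+23 = 79  ← best
The minimum is 79.
One optimal route: W → J → G → K → E → F → W (or its reverse).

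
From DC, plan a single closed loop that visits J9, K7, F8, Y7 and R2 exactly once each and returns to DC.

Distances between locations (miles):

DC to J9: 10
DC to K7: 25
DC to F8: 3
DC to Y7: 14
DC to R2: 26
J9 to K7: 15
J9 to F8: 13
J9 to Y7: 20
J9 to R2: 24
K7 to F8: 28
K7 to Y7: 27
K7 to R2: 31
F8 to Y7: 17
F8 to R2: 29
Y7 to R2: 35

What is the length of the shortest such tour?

Shortest round trip = 111 miles.

With 5 stops there are 5!/2 = 60 distinct round trips (a route and its reverse cost the same).
DC → J9 → K7 → F8 → Y7 → R2 → DC: 10+15+28+17+35+26 = 131
DC → J9 → K7 → F8 → R2 → Y7 → DC: 10+15+28+29+35+14 = 131
DC → J9 → K7 → Y7 → F8 → R2 → DC: 10+15+27+17+29+26 = 124
DC → J9 → K7 → Y7 → R2 → F8 → DC: 10+15+27+35+29+3 = 119
DC → J9 → K7 → R2 → F8 → Y7 → DC: 10+15+31+29+17+14 = 116
DC → J9 → K7 → R2 → Y7 → F8 → DC: 10+15+31+35+17+3 = 111
DC → J9 → F8 → K7 → Y7 → R2 → DC: 10+13+28+27+35+26 = 139
DC → J9 → F8 → K7 → R2 → Y7 → DC: 10+13+28+31+35+14 = 131
DC → J9 → F8 → Y7 → K7 → R2 → DC: 10+13+17+27+31+26 = 124
DC → J9 → F8 → Y7 → R2 → K7 → DC: 10+13+17+35+31+25 = 131
DC → J9 → F8 → R2 → K7 → Y7 → DC: 10+13+29+31+27+14 = 124
DC → J9 → F8 → R2 → Y7 → K7 → DC: 10+13+29+35+27+25 = 139
DC → J9 → Y7 → K7 → F8 → R2 → DC: 10+20+27+28+29+26 = 140
DC → J9 → Y7 → K7 → R2 → F8 → DC: 10+20+27+31+29+3 = 120
… (46 more)
The minimum is 111.
One optimal route: DC → J9 → K7 → R2 → Y7 → F8 → DC (or its reverse).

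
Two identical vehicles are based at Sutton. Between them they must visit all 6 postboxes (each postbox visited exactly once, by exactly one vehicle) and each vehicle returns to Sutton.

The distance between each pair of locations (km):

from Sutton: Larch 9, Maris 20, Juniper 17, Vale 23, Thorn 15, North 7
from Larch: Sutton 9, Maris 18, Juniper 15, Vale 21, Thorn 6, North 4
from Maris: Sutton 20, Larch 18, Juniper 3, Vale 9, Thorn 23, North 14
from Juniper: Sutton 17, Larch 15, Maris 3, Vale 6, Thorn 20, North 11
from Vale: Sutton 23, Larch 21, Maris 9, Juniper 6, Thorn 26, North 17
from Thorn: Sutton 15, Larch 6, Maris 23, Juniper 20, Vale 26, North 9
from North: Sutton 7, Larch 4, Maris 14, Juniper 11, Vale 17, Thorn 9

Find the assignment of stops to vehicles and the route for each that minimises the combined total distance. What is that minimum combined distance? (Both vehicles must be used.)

Try each way of splitting the stops between the two vehicles (each non-empty) and, for each split, find the best tour for each vehicle:
  {Larch} + {Maris, Juniper, Vale, Thorn, North}: 18 + 70 = 88
  {Maris} + {Larch, Juniper, Vale, Thorn, North}: 40 + 64 = 104
  {Larch, Maris} + {Juniper, Vale, Thorn, North}: 47 + 64 = 111
  {Juniper} + {Larch, Maris, Vale, Thorn, North}: 34 + 70 = 104
  {Larch, Juniper} + {Maris, Vale, Thorn, North}: 41 + 70 = 111
  {Maris, Juniper} + {Larch, Vale, Thorn, North}: 40 + 64 = 104
  … (31 splits in total)
  {Maris, Juniper, Vale} + {Larch, Thorn, North}: 52 + 31 = 83  ← best
Best: vehicle 1 Sutton → Maris → Juniper → Vale → Sutton = 52; vehicle 2 Sutton → Larch → Thorn → North → Sutton = 31; combined 83.

83 km — the smallest possible combined total.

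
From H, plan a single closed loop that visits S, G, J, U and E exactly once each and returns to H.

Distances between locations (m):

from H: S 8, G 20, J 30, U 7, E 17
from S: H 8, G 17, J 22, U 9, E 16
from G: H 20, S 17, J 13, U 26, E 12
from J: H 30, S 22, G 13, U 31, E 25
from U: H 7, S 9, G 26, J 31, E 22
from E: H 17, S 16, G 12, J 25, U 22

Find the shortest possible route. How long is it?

Shortest round trip = 80 m.

With 5 stops there are 5!/2 = 60 distinct round trips (a route and its reverse cost the same).
H → S → G → J → U → E → H: 8+17+13+31+22+17 = 108
H → S → G → J → E → U → H: 8+17+13+25+22+7 = 92
H → S → G → U → J → E → H: 8+17+26+31+25+17 = 124
H → S → G → U → E → J → H: 8+17+26+22+25+30 = 128
H → S → G → E → J → U → H: 8+17+12+25+31+7 = 100
H → S → G → E → U → J → H: 8+17+12+22+31+30 = 120
H → S → J → G → U → E → H: 8+22+13+26+22+17 = 108
H → S → J → G → E → U → H: 8+22+13+12+22+7 = 84
H → S → J → U → G → E → H: 8+22+31+26+12+17 = 116
H → S → J → U → E → G → H: 8+22+31+22+12+20 = 115
H → S → J → E → G → U → H: 8+22+25+12+26+7 = 100
H → S → J → E → U → G → H: 8+22+25+22+26+20 = 123
H → S → U → G → J → E → H: 8+9+26+13+25+17 = 98
H → S → U → G → E → J → H: 8+9+26+12+25+30 = 110
… (46 more)
H → U → S → J → G → E → H: 7+9+22+13+12+17 = 80  ← best
The minimum is 80.
One optimal route: H → U → S → J → G → E → H (or its reverse).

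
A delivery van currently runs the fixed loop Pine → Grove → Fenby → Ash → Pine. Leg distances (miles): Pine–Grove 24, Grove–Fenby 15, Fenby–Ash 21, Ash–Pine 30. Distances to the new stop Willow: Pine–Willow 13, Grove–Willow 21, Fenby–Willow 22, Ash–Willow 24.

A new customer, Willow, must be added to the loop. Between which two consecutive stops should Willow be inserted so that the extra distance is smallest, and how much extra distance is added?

Insertion cost between consecutive stops i–j is d(i,Willow) + d(Willow,j) − d(i,j):
  between Pine and Grove: 13 + 21 − 24 = 10
  between Grove and Fenby: 21 + 22 − 15 = 28
  between Fenby and Ash: 22 + 24 − 21 = 25
  between Ash and Pine: 24 + 13 − 30 = 7
Cheapest insertion is between Ash and Pine, adding 7.
New total = 90 + 7 = 97.

Minimum extra distance: 7 miles, inserting Willow between Ash and Pine.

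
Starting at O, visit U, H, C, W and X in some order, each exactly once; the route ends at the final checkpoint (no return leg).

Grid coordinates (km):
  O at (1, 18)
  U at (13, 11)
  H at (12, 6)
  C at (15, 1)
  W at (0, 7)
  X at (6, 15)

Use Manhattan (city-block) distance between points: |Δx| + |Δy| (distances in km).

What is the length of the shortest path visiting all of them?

There are 5! = 120 possible orderings.
O → U → H → C → W → X: 19+6+8+21+14 = 68
O → U → H → C → X → W: 19+6+8+23+14 = 70
O → U → H → W → C → X: 19+6+13+21+23 = 82
O → U → H → W → X → C: 19+6+13+14+23 = 75
O → U → H → X → C → W: 19+6+15+23+21 = 84
O → U → H → X → W → C: 19+6+15+14+21 = 75
O → U → C → H → W → X: 19+12+8+13+14 = 66
O → U → C → H → X → W: 19+12+8+15+14 = 68
O → U → C → W → H → X: 19+12+21+13+15 = 80
O → U → C → W → X → H: 19+12+21+14+15 = 81
O → U → C → X → H → W: 19+12+23+15+13 = 82
O → U → C → X → W → H: 19+12+23+14+13 = 81
O → U → W → H → C → X: 19+17+13+8+23 = 80
O → U → W → H → X → C: 19+17+13+15+23 = 87
… (106 more)
O → W → X → U → H → C: 12+14+11+6+8 = 51  ← best
The minimum is 51.
One shortest path: O → W → X → U → H → C.

Minimum one-way distance = 51 km.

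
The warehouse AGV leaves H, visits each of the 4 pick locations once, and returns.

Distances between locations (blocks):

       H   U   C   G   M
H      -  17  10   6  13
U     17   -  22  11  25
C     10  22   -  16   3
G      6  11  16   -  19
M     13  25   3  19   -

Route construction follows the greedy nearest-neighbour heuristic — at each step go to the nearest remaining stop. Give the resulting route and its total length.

Total distance 55 blocks via the nearest-neighbour route H → G → U → C → M → H.

From H: distances to unvisited — G=6, C=10, M=13, U=17. Nearest is G (6).
From G: distances to unvisited — U=11, C=16, M=19. Nearest is U (11).
From U: distances to unvisited — C=22, M=25. Nearest is C (22).
From C: distances to unvisited — M=3. Nearest is M (3).
Return M→H: 13.
Total = 6 + 11 + 22 + 3 + 13 = 55.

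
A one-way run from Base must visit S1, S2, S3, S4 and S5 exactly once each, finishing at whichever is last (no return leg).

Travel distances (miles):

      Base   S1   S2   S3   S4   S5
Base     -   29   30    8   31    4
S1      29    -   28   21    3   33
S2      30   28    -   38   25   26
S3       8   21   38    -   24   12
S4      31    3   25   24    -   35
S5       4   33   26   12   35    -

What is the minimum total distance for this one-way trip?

Minimum one-way distance = 65 miles.

There are 5! = 120 possible orderings.
Base - S1 - S2 - S3 - S4 - S5: 29+28+38+24+35 = 154
Base - S1 - S2 - S3 - S5 - S4: 29+28+38+12+35 = 142
Base - S1 - S2 - S4 - S3 - S5: 29+28+25+24+12 = 118
Base - S1 - S2 - S4 - S5 - S3: 29+28+25+35+12 = 129
Base - S1 - S2 - S5 - S3 - S4: 29+28+26+12+24 = 119
Base - S1 - S2 - S5 - S4 - S3: 29+28+26+35+24 = 142
Base - S1 - S3 - S2 - S4 - S5: 29+21+38+25+35 = 148
Base - S1 - S3 - S2 - S5 - S4: 29+21+38+26+35 = 149
Base - S1 - S3 - S4 - S2 - S5: 29+21+24+25+26 = 125
Base - S1 - S3 - S4 - S5 - S2: 29+21+24+35+26 = 135
Base - S1 - S3 - S5 - S2 - S4: 29+21+12+26+25 = 113
Base - S1 - S3 - S5 - S4 - S2: 29+21+12+35+25 = 122
Base - S1 - S4 - S2 - S3 - S5: 29+3+25+38+12 = 107
Base - S1 - S4 - S2 - S5 - S3: 29+3+25+26+12 = 95
… (106 more)
Base - S5 - S3 - S1 - S4 - S2: 4+12+21+3+25 = 65  ← best
The minimum is 65.
One shortest path: Base → S5 → S3 → S1 → S4 → S2.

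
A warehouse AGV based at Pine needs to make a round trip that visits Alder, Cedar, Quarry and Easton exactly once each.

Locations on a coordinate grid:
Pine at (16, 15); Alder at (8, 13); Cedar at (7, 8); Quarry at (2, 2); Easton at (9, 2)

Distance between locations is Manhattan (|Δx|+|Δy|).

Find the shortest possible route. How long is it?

Shortest round trip = 54.

Pine→Alder→Cedar→Quarry→Easton→Pine: 10+6+11+7+20 = 54
Pine→Alder→Cedar→Easton→Quarry→Pine: 10+6+8+7+27 = 58
Pine→Alder→Quarry→Cedar→Easton→Pine: 10+17+11+8+20 = 66
Pine→Alder→Quarry→Easton→Cedar→Pine: 10+17+7+8+16 = 58
Pine→Alder→Easton→Cedar→Quarry→Pine: 10+12+8+11+27 = 68
Pine→Alder→Easton→Quarry→Cedar→Pine: 10+12+7+11+16 = 56
Pine→Cedar→Alder→Quarry→Easton→Pine: 16+6+17+7+20 = 66
Pine→Cedar→Alder→Easton→Quarry→Pine: 16+6+12+7+27 = 68
Pine→Cedar→Quarry→Alder→Easton→Pine: 16+11+17+12+20 = 76
Pine→Cedar→Easton→Alder→Quarry→Pine: 16+8+12+17+27 = 80
Pine→Quarry→Alder→Cedar→Easton→Pine: 27+17+6+8+20 = 78
Pine→Quarry→Cedar→Alder→Easton→Pine: 27+11+6+12+20 = 76
The minimum is 54.
One optimal route: Pine → Alder → Cedar → Quarry → Easton → Pine (or its reverse).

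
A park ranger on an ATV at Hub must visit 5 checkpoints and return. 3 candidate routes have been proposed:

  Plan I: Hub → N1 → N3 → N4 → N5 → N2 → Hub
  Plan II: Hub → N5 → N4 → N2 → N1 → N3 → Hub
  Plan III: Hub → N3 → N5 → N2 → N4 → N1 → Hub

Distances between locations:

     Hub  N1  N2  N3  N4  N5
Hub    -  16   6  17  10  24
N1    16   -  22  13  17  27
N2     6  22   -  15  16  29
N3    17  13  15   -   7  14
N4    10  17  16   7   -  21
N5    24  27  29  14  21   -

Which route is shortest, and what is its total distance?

92 — Plan I is the shortest.

Plan I: 16 + 13 + 7 + 21 + 29 + 6 = 92
Plan II: 24 + 21 + 16 + 22 + 13 + 17 = 113
Plan III: 17 + 14 + 29 + 16 + 17 + 16 = 109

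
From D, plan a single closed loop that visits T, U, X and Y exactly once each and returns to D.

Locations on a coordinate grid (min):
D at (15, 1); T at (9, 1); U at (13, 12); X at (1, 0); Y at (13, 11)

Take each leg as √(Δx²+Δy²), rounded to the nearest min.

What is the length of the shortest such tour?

There are 12 distinct closed tours to check (reversals are equivalent).
D→T→U→X→Y→D: 6+12+17+16+10 = 61
D→T→U→Y→X→D: 6+12+1+16+14 = 49
D→T→X→U→Y→D: 6+8+17+1+10 = 42
D→T→X→Y→U→D: 6+8+16+1+11 = 42
D→T→Y→U→X→D: 6+11+1+17+14 = 49
D→T→Y→X→U→D: 6+11+16+17+11 = 61
D→U→T→X→Y→D: 11+12+8+16+10 = 57
D→U→T→Y→X→D: 11+12+11+16+14 = 64
D→U→X→T→Y→D: 11+17+8+11+10 = 57
D→U→Y→T→X→D: 11+1+11+8+14 = 45
D→X→T→U→Y→D: 14+8+12+1+10 = 45
D→X→U→T→Y→D: 14+17+12+11+10 = 64
The minimum is 42.
One optimal route: D → T → X → U → Y → D (or its reverse).

Minimum total distance: 42 min.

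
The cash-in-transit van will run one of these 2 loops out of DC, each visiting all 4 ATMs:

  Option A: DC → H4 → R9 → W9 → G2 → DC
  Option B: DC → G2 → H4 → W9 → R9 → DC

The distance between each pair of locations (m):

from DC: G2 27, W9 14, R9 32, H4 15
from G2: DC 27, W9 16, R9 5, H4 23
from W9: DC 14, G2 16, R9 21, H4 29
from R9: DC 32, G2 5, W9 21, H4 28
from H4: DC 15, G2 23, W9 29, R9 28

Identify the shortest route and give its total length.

Option A: 15 + 28 + 21 + 16 + 27 = 107
Option B: 27 + 23 + 29 + 21 + 32 = 132

107 m — Option A is the shortest.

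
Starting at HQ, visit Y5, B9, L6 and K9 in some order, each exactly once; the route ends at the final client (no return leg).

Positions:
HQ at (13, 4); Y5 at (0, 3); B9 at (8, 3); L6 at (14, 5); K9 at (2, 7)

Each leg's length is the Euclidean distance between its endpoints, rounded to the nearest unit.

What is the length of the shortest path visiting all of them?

There are 4! = 24 possible orderings.
HQ - Y5 - B9 - L6 - K9: 13+8+6+12 = 39
HQ - Y5 - B9 - K9 - L6: 13+8+7+12 = 40
HQ - Y5 - L6 - B9 - K9: 13+14+6+7 = 40
HQ - Y5 - L6 - K9 - B9: 13+14+12+7 = 46
HQ - Y5 - K9 - B9 - L6: 13+4+7+6 = 30
HQ - Y5 - K9 - L6 - B9: 13+4+12+6 = 35
HQ - B9 - Y5 - L6 - K9: 5+8+14+12 = 39
HQ - B9 - Y5 - K9 - L6: 5+8+4+12 = 29
HQ - B9 - L6 - Y5 - K9: 5+6+14+4 = 29
HQ - B9 - L6 - K9 - Y5: 5+6+12+4 = 27
HQ - B9 - K9 - Y5 - L6: 5+7+4+14 = 30
HQ - B9 - K9 - L6 - Y5: 5+7+12+14 = 38
HQ - L6 - Y5 - B9 - K9: 1+14+8+7 = 30
HQ - L6 - Y5 - K9 - B9: 1+14+4+7 = 26
… (10 more)
HQ - L6 - B9 - K9 - Y5: 1+6+7+4 = 18  ← best
The minimum is 18.
One shortest path: HQ → L6 → B9 → K9 → Y5.

18 — the minimum one-way total.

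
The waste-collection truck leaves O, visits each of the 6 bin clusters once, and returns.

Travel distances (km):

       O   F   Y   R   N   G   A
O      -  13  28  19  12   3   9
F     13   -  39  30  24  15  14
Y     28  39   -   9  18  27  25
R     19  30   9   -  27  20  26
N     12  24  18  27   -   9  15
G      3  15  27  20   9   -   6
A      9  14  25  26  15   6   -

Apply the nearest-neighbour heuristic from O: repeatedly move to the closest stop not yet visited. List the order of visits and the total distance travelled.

Total distance 93 km via the nearest-neighbour route O → G → A → F → N → Y → R → O.

From O: distances to unvisited — G=3, A=9, N=12, F=13, R=19, Y=28. Nearest is G (3).
From G: distances to unvisited — A=6, N=9, F=15, R=20, Y=27. Nearest is A (6).
From A: distances to unvisited — F=14, N=15, Y=25, R=26. Nearest is F (14).
From F: distances to unvisited — N=24, R=30, Y=39. Nearest is N (24).
From N: distances to unvisited — Y=18, R=27. Nearest is Y (18).
From Y: distances to unvisited — R=9. Nearest is R (9).
Return R→O: 19.
Total = 3 + 6 + 14 + 24 + 18 + 9 + 19 = 93.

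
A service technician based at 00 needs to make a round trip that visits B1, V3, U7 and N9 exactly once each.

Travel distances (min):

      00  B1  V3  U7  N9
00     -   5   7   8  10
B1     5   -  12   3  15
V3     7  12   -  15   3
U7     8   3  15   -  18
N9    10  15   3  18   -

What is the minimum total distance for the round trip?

Shortest round trip = 36 min.

There are 12 distinct closed tours to check (reversals are equivalent).
00-B1-V3-U7-N9-00: 5+12+15+18+10 = 60
00-B1-V3-N9-U7-00: 5+12+3+18+8 = 46
00-B1-U7-V3-N9-00: 5+3+15+3+10 = 36
00-B1-U7-N9-V3-00: 5+3+18+3+7 = 36
00-B1-N9-V3-U7-00: 5+15+3+15+8 = 46
00-B1-N9-U7-V3-00: 5+15+18+15+7 = 60
00-V3-B1-U7-N9-00: 7+12+3+18+10 = 50
00-V3-B1-N9-U7-00: 7+12+15+18+8 = 60
00-V3-U7-B1-N9-00: 7+15+3+15+10 = 50
00-V3-N9-B1-U7-00: 7+3+15+3+8 = 36
00-U7-B1-V3-N9-00: 8+3+12+3+10 = 36
00-U7-V3-B1-N9-00: 8+15+12+15+10 = 60
The minimum is 36.
One optimal route: 00 → B1 → U7 → V3 → N9 → 00 (or its reverse).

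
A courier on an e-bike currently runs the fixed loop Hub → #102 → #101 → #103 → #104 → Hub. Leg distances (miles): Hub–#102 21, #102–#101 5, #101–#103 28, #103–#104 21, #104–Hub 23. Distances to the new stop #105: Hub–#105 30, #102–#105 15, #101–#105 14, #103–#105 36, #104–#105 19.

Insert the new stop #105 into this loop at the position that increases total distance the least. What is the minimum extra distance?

Minimum extra distance: 22 miles, inserting #105 between #101 and #103.

Insertion cost between consecutive stops i–j is d(i,#105) + d(#105,j) − d(i,j):
  between Hub and #102: 30 + 15 − 21 = 24
  between #102 and #101: 15 + 14 − 5 = 24
  between #101 and #103: 14 + 36 − 28 = 22
  between #103 and #104: 36 + 19 − 21 = 34
  between #104 and Hub: 19 + 30 − 23 = 26
Cheapest insertion is between #101 and #103, adding 22.
New total = 98 + 22 = 120.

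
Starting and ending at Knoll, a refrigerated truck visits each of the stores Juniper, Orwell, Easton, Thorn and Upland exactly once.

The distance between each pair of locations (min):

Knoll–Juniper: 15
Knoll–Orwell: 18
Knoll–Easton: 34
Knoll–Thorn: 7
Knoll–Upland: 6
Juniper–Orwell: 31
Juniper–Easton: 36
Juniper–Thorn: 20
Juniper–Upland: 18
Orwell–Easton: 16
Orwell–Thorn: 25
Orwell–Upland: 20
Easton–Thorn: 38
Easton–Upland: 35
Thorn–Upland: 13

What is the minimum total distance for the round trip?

There are 60 distinct closed tours to check (reversals are equivalent).
Knoll-Juniper-Orwell-Easton-Thorn-Upland-Knoll: 15+31+16+38+13+6 = 119
Knoll-Juniper-Orwell-Easton-Upland-Thorn-Knoll: 15+31+16+35+13+7 = 117
Knoll-Juniper-Orwell-Thorn-Easton-Upland-Knoll: 15+31+25+38+35+6 = 150
Knoll-Juniper-Orwell-Thorn-Upland-Easton-Knoll: 15+31+25+13+35+34 = 153
Knoll-Juniper-Orwell-Upland-Easton-Thorn-Knoll: 15+31+20+35+38+7 = 146
Knoll-Juniper-Orwell-Upland-Thorn-Easton-Knoll: 15+31+20+13+38+34 = 151
Knoll-Juniper-Easton-Orwell-Thorn-Upland-Knoll: 15+36+16+25+13+6 = 111
Knoll-Juniper-Easton-Orwell-Upland-Thorn-Knoll: 15+36+16+20+13+7 = 107
Knoll-Juniper-Easton-Thorn-Orwell-Upland-Knoll: 15+36+38+25+20+6 = 140
Knoll-Juniper-Easton-Thorn-Upland-Orwell-Knoll: 15+36+38+13+20+18 = 140
Knoll-Juniper-Easton-Upland-Orwell-Thorn-Knoll: 15+36+35+20+25+7 = 138
Knoll-Juniper-Easton-Upland-Thorn-Orwell-Knoll: 15+36+35+13+25+18 = 142
Knoll-Juniper-Thorn-Orwell-Easton-Upland-Knoll: 15+20+25+16+35+6 = 117
Knoll-Juniper-Thorn-Orwell-Upland-Easton-Knoll: 15+20+25+20+35+34 = 149
… (46 more)
Knoll-Thorn-Juniper-Easton-Orwell-Upland-Knoll: 7+20+36+16+20+6 = 105  ← best
The minimum is 105.
One optimal route: Knoll → Thorn → Juniper → Easton → Orwell → Upland → Knoll (or its reverse).

Shortest round trip = 105 min.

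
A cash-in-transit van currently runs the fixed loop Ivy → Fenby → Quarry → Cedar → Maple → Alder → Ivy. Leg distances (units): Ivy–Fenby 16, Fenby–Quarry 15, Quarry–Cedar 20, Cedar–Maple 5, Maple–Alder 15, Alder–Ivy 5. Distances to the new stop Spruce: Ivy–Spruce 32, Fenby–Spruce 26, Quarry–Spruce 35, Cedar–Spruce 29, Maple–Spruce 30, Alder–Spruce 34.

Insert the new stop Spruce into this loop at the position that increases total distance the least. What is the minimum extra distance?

Insertion cost between consecutive stops i–j is d(i,Spruce) + d(Spruce,j) − d(i,j):
  between Ivy and Fenby: 32 + 26 − 16 = 42
  between Fenby and Quarry: 26 + 35 − 15 = 46
  between Quarry and Cedar: 35 + 29 − 20 = 44
  between Cedar and Maple: 29 + 30 − 5 = 54
  between Maple and Alder: 30 + 34 − 15 = 49
  between Alder and Ivy: 34 + 32 − 5 = 61
Cheapest insertion is between Ivy and Fenby, adding 42.
New total = 76 + 42 = 118.

Adding 42 by placing Spruce on the Ivy–Fenby leg.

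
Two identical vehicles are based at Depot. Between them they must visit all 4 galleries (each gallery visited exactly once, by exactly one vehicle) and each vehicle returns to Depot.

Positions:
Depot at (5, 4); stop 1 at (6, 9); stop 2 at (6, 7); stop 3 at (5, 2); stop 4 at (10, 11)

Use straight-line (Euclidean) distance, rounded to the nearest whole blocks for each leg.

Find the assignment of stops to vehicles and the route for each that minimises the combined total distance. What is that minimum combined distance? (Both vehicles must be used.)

Try each way of splitting the stops between the two vehicles (each non-empty) and, for each split, find the best tour for each vehicle:
  {stop 1} + {stop 2, stop 3, stop 4}: 10 + 21 = 31
  {stop 2} + {stop 1, stop 3, stop 4}: 6 + 21 = 27
  {stop 1, stop 2} + {stop 3, stop 4}: 10 + 21 = 31
  {stop 3} + {stop 1, stop 2, stop 4}: 4 + 18 = 22
  {stop 1, stop 3} + {stop 2, stop 4}: 14 + 18 = 32
  {stop 2, stop 3} + {stop 1, stop 4}: 10 + 18 = 28
  … (7 splits in total)
Best: vehicle 1 Depot → stop 3 → Depot = 4; vehicle 2 Depot → stop 1 → stop 4 → stop 2 → Depot = 18; combined 22.

22 blocks — the smallest possible combined total.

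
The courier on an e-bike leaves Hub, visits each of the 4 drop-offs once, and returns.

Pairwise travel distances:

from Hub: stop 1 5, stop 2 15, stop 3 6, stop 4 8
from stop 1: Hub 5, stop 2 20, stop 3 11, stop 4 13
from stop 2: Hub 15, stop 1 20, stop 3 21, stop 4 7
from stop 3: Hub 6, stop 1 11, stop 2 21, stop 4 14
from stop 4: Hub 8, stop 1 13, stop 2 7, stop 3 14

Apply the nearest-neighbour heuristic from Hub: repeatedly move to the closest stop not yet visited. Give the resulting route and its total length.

At Hub the remaining stops are stop 1 5, stop 3 6, stop 4 8, stop 2 15; go to stop 1.
At stop 1 the remaining stops are stop 3 11, stop 4 13, stop 2 20; go to stop 3.
At stop 3 the remaining stops are stop 4 14, stop 2 21; go to stop 4.
At stop 4 the remaining stops are stop 2 7; go to stop 2.
Return stop 2→Hub: 15.
Total = 5 + 11 + 14 + 7 + 15 = 52.

Total distance 52 via the nearest-neighbour route Hub → stop 1 → stop 3 → stop 4 → stop 2 → Hub.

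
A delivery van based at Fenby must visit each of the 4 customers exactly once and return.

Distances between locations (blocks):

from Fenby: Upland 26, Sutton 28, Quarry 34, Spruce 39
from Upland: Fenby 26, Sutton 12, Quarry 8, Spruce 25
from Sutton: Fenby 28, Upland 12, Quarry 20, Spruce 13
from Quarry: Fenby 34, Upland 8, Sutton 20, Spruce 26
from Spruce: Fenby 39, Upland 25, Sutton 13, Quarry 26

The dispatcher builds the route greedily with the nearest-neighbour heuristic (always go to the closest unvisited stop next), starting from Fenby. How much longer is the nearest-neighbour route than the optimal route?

Fenby: Upland=26, Sutton=28, Quarry=34, Spruce=39 ⇒ Upland
Upland: Quarry=8, Sutton=12, Spruce=25 ⇒ Quarry
Quarry: Sutton=20, Spruce=26 ⇒ Sutton
Sutton: Spruce=13 ⇒ Spruce
NN route Fenby → Upland → Quarry → Sutton → Spruce → Fenby costs 106.
Optimal: Fenby → Upland → Quarry → Spruce → Sutton → Fenby costs 101 (by enumerating all 12 distinct tours).
Excess = 106 − 101 = 5.

Excess over optimum: 5 blocks.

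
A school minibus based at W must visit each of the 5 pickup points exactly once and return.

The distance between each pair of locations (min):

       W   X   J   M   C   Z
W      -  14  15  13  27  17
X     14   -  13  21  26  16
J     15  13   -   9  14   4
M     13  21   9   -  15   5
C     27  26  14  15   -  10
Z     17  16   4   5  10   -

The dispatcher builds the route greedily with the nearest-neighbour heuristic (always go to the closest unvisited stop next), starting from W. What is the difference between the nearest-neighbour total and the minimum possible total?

The nearest-neighbour route is 19 min longer than optimal.

W: M=13, X=14, J=15, Z=17, C=27 ⇒ M
M: Z=5, J=9, C=15, X=21 ⇒ Z
Z: J=4, C=10, X=16 ⇒ J
J: X=13, C=14 ⇒ X
X: C=26 ⇒ C
NN route W → M → Z → J → X → C → W costs 88.
Optimal: W → X → J → C → Z → M → W costs 69 (by enumerating all 60 distinct tours).
Excess = 88 − 69 = 19.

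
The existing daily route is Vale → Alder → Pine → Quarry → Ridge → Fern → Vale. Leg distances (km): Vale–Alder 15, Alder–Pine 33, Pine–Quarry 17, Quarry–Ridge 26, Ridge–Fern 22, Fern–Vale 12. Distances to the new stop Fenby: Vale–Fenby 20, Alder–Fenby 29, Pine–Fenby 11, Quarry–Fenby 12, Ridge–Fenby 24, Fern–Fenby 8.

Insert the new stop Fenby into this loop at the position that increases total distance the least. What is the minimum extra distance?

Adding 6 km by placing Fenby on the Pine–Quarry leg.

Insertion cost between consecutive stops i–j is d(i,Fenby) + d(Fenby,j) − d(i,j):
  between Vale and Alder: 20 + 29 − 15 = 34
  between Alder and Pine: 29 + 11 − 33 = 7
  between Pine and Quarry: 11 + 12 − 17 = 6
  between Quarry and Ridge: 12 + 24 − 26 = 10
  between Ridge and Fern: 24 + 8 − 22 = 10
  between Fern and Vale: 8 + 20 − 12 = 16
Cheapest insertion is between Pine and Quarry, adding 6.
New total = 125 + 6 = 131.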